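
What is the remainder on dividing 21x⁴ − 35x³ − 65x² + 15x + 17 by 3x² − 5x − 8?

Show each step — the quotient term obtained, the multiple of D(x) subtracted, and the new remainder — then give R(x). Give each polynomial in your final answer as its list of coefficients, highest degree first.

R = [-7]

Step 1: lead(21x⁴ − 35x³ − 65x² + 15x + 17) ÷ lead(D) = 21x⁴ ÷ 3x² = 7x². Subtract (7x²)·D = 21x⁴ − 35x³ − 56x². Remainder: −9x² + 15x + 17.
Step 2: lead(−9x² + 15x + 17) ÷ lead(D) = −9x² ÷ 3x² = −3. Subtract (−3)·D = −9x² + 15x + 24. Remainder: −7.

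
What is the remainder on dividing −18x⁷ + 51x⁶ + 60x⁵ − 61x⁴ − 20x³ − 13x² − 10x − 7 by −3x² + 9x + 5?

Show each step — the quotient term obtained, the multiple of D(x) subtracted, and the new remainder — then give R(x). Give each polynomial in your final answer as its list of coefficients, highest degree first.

Step 1: lead(−18x⁷ + 51x⁶ + 60x⁵ − 61x⁴ − 20x³ − 13x² − 10x − 7) ÷ lead(D) = −18x⁷ ÷ −3x² = 6x⁵. Subtract (6x⁵)·D = −18x⁷ + 54x⁶ + 30x⁵. Remainder: −3x⁶ + 30x⁵ − 61x⁴ − 20x³ − 13x² − 10x − 7.
Step 2: lead(−3x⁶ + 30x⁵ − 61x⁴ − 20x³ − 13x² − 10x − 7) ÷ lead(D) = −3x⁶ ÷ −3x² = x⁴. Subtract (x⁴)·D = −3x⁶ + 9x⁵ + 5x⁴. Remainder: 21x⁵ − 66x⁴ − 20x³ − 13x² − 10x − 7.
Step 3: lead(21x⁵ − 66x⁴ − 20x³ − 13x² − 10x − 7) ÷ lead(D) = 21x⁵ ÷ −3x² = −7x³. Subtract (−7x³)·D = 21x⁵ − 63x⁴ − 35x³. Remainder: −3x⁴ + 15x³ − 13x² − 10x − 7.
Step 4: lead(−3x⁴ + 15x³ − 13x² − 10x − 7) ÷ lead(D) = −3x⁴ ÷ −3x² = x². Subtract (x²)·D = −3x⁴ + 9x³ + 5x². Remainder: 6x³ − 18x² − 10x − 7.
Step 5: lead(6x³ − 18x² − 10x − 7) ÷ lead(D) = 6x³ ÷ −3x² = −2x. Subtract (−2x)·D = 6x³ − 18x² − 10x. Remainder: −7.

R = [-7]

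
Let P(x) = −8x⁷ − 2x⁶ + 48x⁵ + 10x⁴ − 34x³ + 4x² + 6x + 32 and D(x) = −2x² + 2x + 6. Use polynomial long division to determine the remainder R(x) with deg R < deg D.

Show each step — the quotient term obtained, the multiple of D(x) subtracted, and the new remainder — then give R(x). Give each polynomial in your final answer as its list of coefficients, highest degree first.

R = [-4]

Step 1: lead(−8x⁷ − 2x⁶ + 48x⁵ + 10x⁴ − 34x³ + 4x² + 6x + 32) ÷ lead(D) = −8x⁷ ÷ −2x² = 4x⁵. Subtract (4x⁵)·D = −8x⁷ + 8x⁶ + 24x⁵. Remainder: −10x⁶ + 24x⁵ + 10x⁴ − 34x³ + 4x² + 6x + 32.
Step 2: lead(−10x⁶ + 24x⁵ + 10x⁴ − 34x³ + 4x² + 6x + 32) ÷ lead(D) = −10x⁶ ÷ −2x² = 5x⁴. Subtract (5x⁴)·D = −10x⁶ + 10x⁵ + 30x⁴. Remainder: 14x⁵ − 20x⁴ − 34x³ + 4x² + 6x + 32.
Step 3: lead(14x⁵ − 20x⁴ − 34x³ + 4x² + 6x + 32) ÷ lead(D) = 14x⁵ ÷ −2x² = −7x³. Subtract (−7x³)·D = 14x⁵ − 14x⁴ − 42x³. Remainder: −6x⁴ + 8x³ + 4x² + 6x + 32.
Step 4: lead(−6x⁴ + 8x³ + 4x² + 6x + 32) ÷ lead(D) = −6x⁴ ÷ −2x² = 3x². Subtract (3x²)·D = −6x⁴ + 6x³ + 18x². Remainder: 2x³ − 14x² + 6x + 32.
Step 5: lead(2x³ − 14x² + 6x + 32) ÷ lead(D) = 2x³ ÷ −2x² = −x. Subtract (−x)·D = 2x³ − 2x² − 6x. Remainder: −12x² + 12x + 32.
Step 6: lead(−12x² + 12x + 32) ÷ lead(D) = −12x² ÷ −2x² = 6. Subtract (6)·D = −12x² + 12x + 36. Remainder: −4.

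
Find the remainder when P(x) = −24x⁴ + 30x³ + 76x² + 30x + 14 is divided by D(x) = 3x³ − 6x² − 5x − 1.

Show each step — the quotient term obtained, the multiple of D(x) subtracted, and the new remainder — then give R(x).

Step 1: lead(−24x⁴ + 30x³ + 76x² + 30x + 14) ÷ lead(D) = −24x⁴ ÷ 3x³ = −8x. Subtract (−8x)·D = −24x⁴ + 48x³ + 40x² + 8x. Remainder: −18x³ + 36x² + 22x + 14.
Step 2: lead(−18x³ + 36x² + 22x + 14) ÷ lead(D) = −18x³ ÷ 3x³ = −6. Subtract (−6)·D = −18x³ + 36x² + 30x + 6. Remainder: −8x + 8.

R(x) = −8x + 8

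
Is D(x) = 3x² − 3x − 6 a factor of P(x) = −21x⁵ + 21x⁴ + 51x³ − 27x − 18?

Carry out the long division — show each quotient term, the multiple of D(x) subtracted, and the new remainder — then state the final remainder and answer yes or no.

Step 1: lead(−21x⁵ + 21x⁴ + 51x³ − 27x − 18) ÷ lead(D) = −21x⁵ ÷ 3x² = −7x³. Subtract (−7x³)·D = −21x⁵ + 21x⁴ + 42x³. Remainder: 9x³ − 27x − 18.
Step 2: lead(9x³ − 27x − 18) ÷ lead(D) = 9x³ ÷ 3x² = 3x. Subtract (3x)·D = 9x³ − 9x² − 18x. Remainder: 9x² − 9x − 18.
Step 3: lead(9x² − 9x − 18) ÷ lead(D) = 9x² ÷ 3x² = 3. Subtract (3)·D = 9x² − 9x − 18. Remainder: 0.

R(x) = 0, so D(x) is a factor of P(x). yes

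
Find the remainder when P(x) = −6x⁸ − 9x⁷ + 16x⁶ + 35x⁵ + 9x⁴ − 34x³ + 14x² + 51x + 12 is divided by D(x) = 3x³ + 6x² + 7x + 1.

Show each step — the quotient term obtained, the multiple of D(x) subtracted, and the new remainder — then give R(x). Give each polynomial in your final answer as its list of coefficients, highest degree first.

R = [-1, 4]

Step 1: lead(−6x⁸ − 9x⁷ + 16x⁶ + 35x⁵ + 9x⁴ − 34x³ + 14x² + 51x + 12) ÷ lead(D) = −6x⁸ ÷ 3x³ = −2x⁵. Subtract (−2x⁵)·D = −6x⁸ − 12x⁷ − 14x⁶ − 2x⁵. Remainder: 3x⁷ + 30x⁶ + 37x⁵ + 9x⁴ − 34x³ + 14x² + 51x + 12.
Step 2: lead(3x⁷ + 30x⁶ + 37x⁵ + 9x⁴ − 34x³ + 14x² + 51x + 12) ÷ lead(D) = 3x⁷ ÷ 3x³ = x⁴. Subtract (x⁴)·D = 3x⁷ + 6x⁶ + 7x⁵ + x⁴. Remainder: 24x⁶ + 30x⁵ + 8x⁴ − 34x³ + 14x² + 51x + 12.
Step 3: lead(24x⁶ + 30x⁵ + 8x⁴ − 34x³ + 14x² + 51x + 12) ÷ lead(D) = 24x⁶ ÷ 3x³ = 8x³. Subtract (8x³)·D = 24x⁶ + 48x⁵ + 56x⁴ + 8x³. Remainder: −18x⁵ − 48x⁴ − 42x³ + 14x² + 51x + 12.
Step 4: lead(−18x⁵ − 48x⁴ − 42x³ + 14x² + 51x + 12) ÷ lead(D) = −18x⁵ ÷ 3x³ = −6x². Subtract (−6x²)·D = −18x⁵ − 36x⁴ − 42x³ − 6x². Remainder: −12x⁴ + 20x² + 51x + 12.
Step 5: lead(−12x⁴ + 20x² + 51x + 12) ÷ lead(D) = −12x⁴ ÷ 3x³ = −4x. Subtract (−4x)·D = −12x⁴ − 24x³ − 28x² − 4x. Remainder: 24x³ + 48x² + 55x + 12.
Step 6: lead(24x³ + 48x² + 55x + 12) ÷ lead(D) = 24x³ ÷ 3x³ = 8. Subtract (8)·D = 24x³ + 48x² + 56x + 8. Remainder: −x + 4.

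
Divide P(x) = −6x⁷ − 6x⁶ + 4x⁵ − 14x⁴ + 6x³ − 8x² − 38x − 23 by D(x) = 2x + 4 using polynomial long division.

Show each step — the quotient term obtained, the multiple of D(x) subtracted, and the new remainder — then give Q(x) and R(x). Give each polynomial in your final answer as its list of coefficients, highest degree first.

Step 1: lead(−6x⁷ − 6x⁶ + 4x⁵ − 14x⁴ + 6x³ − 8x² − 38x − 23) ÷ lead(D) = −6x⁷ ÷ 2x = −3x⁶. Subtract (−3x⁶)·D = −6x⁷ − 12x⁶. Remainder: 6x⁶ + 4x⁵ − 14x⁴ + 6x³ − 8x² − 38x − 23.
Step 2: lead(6x⁶ + 4x⁵ − 14x⁴ + 6x³ − 8x² − 38x − 23) ÷ lead(D) = 6x⁶ ÷ 2x = 3x⁵. Subtract (3x⁵)·D = 6x⁶ + 12x⁵. Remainder: −8x⁵ − 14x⁴ + 6x³ − 8x² − 38x − 23.
Step 3: lead(−8x⁵ − 14x⁴ + 6x³ − 8x² − 38x − 23) ÷ lead(D) = −8x⁵ ÷ 2x = −4x⁴. Subtract (−4x⁴)·D = −8x⁵ − 16x⁴. Remainder: 2x⁴ + 6x³ − 8x² − 38x − 23.
Step 4: lead(2x⁴ + 6x³ − 8x² − 38x − 23) ÷ lead(D) = 2x⁴ ÷ 2x = x³. Subtract (x³)·D = 2x⁴ + 4x³. Remainder: 2x³ − 8x² − 38x − 23.
Step 5: lead(2x³ − 8x² − 38x − 23) ÷ lead(D) = 2x³ ÷ 2x = x². Subtract (x²)·D = 2x³ + 4x². Remainder: −12x² − 38x − 23.
Step 6: lead(−12x² − 38x − 23) ÷ lead(D) = −12x² ÷ 2x = −6x. Subtract (−6x)·D = −12x² − 24x. Remainder: −14x − 23.
Step 7: lead(−14x − 23) ÷ lead(D) = −14x ÷ 2x = −7. Subtract (−7)·D = −14x − 28. Remainder: 5.

Q = [-3, 3, -4, 1, 1, -6, -7]; R = [5]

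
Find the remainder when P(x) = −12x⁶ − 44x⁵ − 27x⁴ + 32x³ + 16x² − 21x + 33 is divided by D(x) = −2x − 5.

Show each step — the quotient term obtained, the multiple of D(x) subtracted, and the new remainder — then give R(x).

Step 1: lead(−12x⁶ − 44x⁵ − 27x⁴ + 32x³ + 16x² − 21x + 33) ÷ lead(D) = −12x⁶ ÷ −2x = 6x⁵. Subtract (6x⁵)·D = −12x⁶ − 30x⁵. Remainder: −14x⁵ − 27x⁴ + 32x³ + 16x² − 21x + 33.
Step 2: lead(−14x⁵ − 27x⁴ + 32x³ + 16x² − 21x + 33) ÷ lead(D) = −14x⁵ ÷ −2x = 7x⁴. Subtract (7x⁴)·D = −14x⁵ − 35x⁴. Remainder: 8x⁴ + 32x³ + 16x² − 21x + 33.
Step 3: lead(8x⁴ + 32x³ + 16x² − 21x + 33) ÷ lead(D) = 8x⁴ ÷ −2x = −4x³. Subtract (−4x³)·D = 8x⁴ + 20x³. Remainder: 12x³ + 16x² − 21x + 33.
Step 4: lead(12x³ + 16x² − 21x + 33) ÷ lead(D) = 12x³ ÷ −2x = −6x². Subtract (−6x²)·D = 12x³ + 30x². Remainder: −14x² − 21x + 33.
Step 5: lead(−14x² − 21x + 33) ÷ lead(D) = −14x² ÷ −2x = 7x. Subtract (7x)·D = −14x² − 35x. Remainder: 14x + 33.
Step 6: lead(14x + 33) ÷ lead(D) = 14x ÷ −2x = −7. Subtract (−7)·D = 14x + 35. Remainder: −2.

R(x) = −2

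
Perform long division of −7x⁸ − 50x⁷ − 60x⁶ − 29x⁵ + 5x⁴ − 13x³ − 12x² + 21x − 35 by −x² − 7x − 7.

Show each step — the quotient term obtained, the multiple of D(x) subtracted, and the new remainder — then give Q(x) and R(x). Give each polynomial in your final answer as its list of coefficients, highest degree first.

Q = [7, 1, 4, -6, 9, -8, 5]; R = [0]

Step 1: lead(−7x⁸ − 50x⁷ − 60x⁶ − 29x⁵ + 5x⁴ − 13x³ − 12x² + 21x − 35) ÷ lead(D) = −7x⁸ ÷ −x² = 7x⁶. Subtract (7x⁶)·D = −7x⁸ − 49x⁷ − 49x⁶. Remainder: −x⁷ − 11x⁶ − 29x⁵ + 5x⁴ − 13x³ − 12x² + 21x − 35.
Step 2: lead(−x⁷ − 11x⁶ − 29x⁵ + 5x⁴ − 13x³ − 12x² + 21x − 35) ÷ lead(D) = −x⁷ ÷ −x² = x⁵. Subtract (x⁵)·D = −x⁷ − 7x⁶ − 7x⁵. Remainder: −4x⁶ − 22x⁵ + 5x⁴ − 13x³ − 12x² + 21x − 35.
Step 3: lead(−4x⁶ − 22x⁵ + 5x⁴ − 13x³ − 12x² + 21x − 35) ÷ lead(D) = −4x⁶ ÷ −x² = 4x⁴. Subtract (4x⁴)·D = −4x⁶ − 28x⁵ − 28x⁴. Remainder: 6x⁵ + 33x⁴ − 13x³ − 12x² + 21x − 35.
Step 4: lead(6x⁵ + 33x⁴ − 13x³ − 12x² + 21x − 35) ÷ lead(D) = 6x⁵ ÷ −x² = −6x³. Subtract (−6x³)·D = 6x⁵ + 42x⁴ + 42x³. Remainder: −9x⁴ − 55x³ − 12x² + 21x − 35.
Step 5: lead(−9x⁴ − 55x³ − 12x² + 21x − 35) ÷ lead(D) = −9x⁴ ÷ −x² = 9x². Subtract (9x²)·D = −9x⁴ − 63x³ − 63x². Remainder: 8x³ + 51x² + 21x − 35.
Step 6: lead(8x³ + 51x² + 21x − 35) ÷ lead(D) = 8x³ ÷ −x² = −8x. Subtract (−8x)·D = 8x³ + 56x² + 56x. Remainder: −5x² − 35x − 35.
Step 7: lead(−5x² − 35x − 35) ÷ lead(D) = −5x² ÷ −x² = 5. Subtract (5)·D = −5x² − 35x − 35. Remainder: 0.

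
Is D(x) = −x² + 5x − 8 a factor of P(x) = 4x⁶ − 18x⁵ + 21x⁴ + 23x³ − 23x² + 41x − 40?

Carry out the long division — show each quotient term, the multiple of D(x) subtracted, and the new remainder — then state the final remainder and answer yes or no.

Step 1: lead(4x⁶ − 18x⁵ + 21x⁴ + 23x³ − 23x² + 41x − 40) ÷ lead(D) = 4x⁶ ÷ −x² = −4x⁴. Subtract (−4x⁴)·D = 4x⁶ − 20x⁵ + 32x⁴. Remainder: 2x⁵ − 11x⁴ + 23x³ − 23x² + 41x − 40.
Step 2: lead(2x⁵ − 11x⁴ + 23x³ − 23x² + 41x − 40) ÷ lead(D) = 2x⁵ ÷ −x² = −2x³. Subtract (−2x³)·D = 2x⁵ − 10x⁴ + 16x³. Remainder: −x⁴ + 7x³ − 23x² + 41x − 40.
Step 3: lead(−x⁴ + 7x³ − 23x² + 41x − 40) ÷ lead(D) = −x⁴ ÷ −x² = x². Subtract (x²)·D = −x⁴ + 5x³ − 8x². Remainder: 2x³ − 15x² + 41x − 40.
Step 4: lead(2x³ − 15x² + 41x − 40) ÷ lead(D) = 2x³ ÷ −x² = −2x. Subtract (−2x)·D = 2x³ − 10x² + 16x. Remainder: −5x² + 25x − 40.
Step 5: lead(−5x² + 25x − 40) ÷ lead(D) = −5x² ÷ −x² = 5. Subtract (5)·D = −5x² + 25x − 40. Remainder: 0.

R(x) = 0, so D(x) is a factor of P(x). yes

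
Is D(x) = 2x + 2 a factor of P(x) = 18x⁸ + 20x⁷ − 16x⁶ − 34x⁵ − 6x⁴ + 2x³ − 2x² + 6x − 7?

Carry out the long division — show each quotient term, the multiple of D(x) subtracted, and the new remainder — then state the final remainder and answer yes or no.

Step 1: lead(18x⁸ + 20x⁷ − 16x⁶ − 34x⁵ − 6x⁴ + 2x³ − 2x² + 6x − 7) ÷ lead(D) = 18x⁸ ÷ 2x = 9x⁷. Subtract (9x⁷)·D = 18x⁸ + 18x⁷. Remainder: 2x⁷ − 16x⁶ − 34x⁵ − 6x⁴ + 2x³ − 2x² + 6x − 7.
Step 2: lead(2x⁷ − 16x⁶ − 34x⁵ − 6x⁴ + 2x³ − 2x² + 6x − 7) ÷ lead(D) = 2x⁷ ÷ 2x = x⁶. Subtract (x⁶)·D = 2x⁷ + 2x⁶. Remainder: −18x⁶ − 34x⁵ − 6x⁴ + 2x³ − 2x² + 6x − 7.
Step 3: lead(−18x⁶ − 34x⁵ − 6x⁴ + 2x³ − 2x² + 6x − 7) ÷ lead(D) = −18x⁶ ÷ 2x = −9x⁵. Subtract (−9x⁵)·D = −18x⁶ − 18x⁵. Remainder: −16x⁵ − 6x⁴ + 2x³ − 2x² + 6x − 7.
Step 4: lead(−16x⁵ − 6x⁴ + 2x³ − 2x² + 6x − 7) ÷ lead(D) = −16x⁵ ÷ 2x = −8x⁴. Subtract (−8x⁴)·D = −16x⁵ − 16x⁴. Remainder: 10x⁴ + 2x³ − 2x² + 6x − 7.
Step 5: lead(10x⁴ + 2x³ − 2x² + 6x − 7) ÷ lead(D) = 10x⁴ ÷ 2x = 5x³. Subtract (5x³)·D = 10x⁴ + 10x³. Remainder: −8x³ − 2x² + 6x − 7.
Step 6: lead(−8x³ − 2x² + 6x − 7) ÷ lead(D) = −8x³ ÷ 2x = −4x². Subtract (−4x²)·D = −8x³ − 8x². Remainder: 6x² + 6x − 7.
Step 7: lead(6x² + 6x − 7) ÷ lead(D) = 6x² ÷ 2x = 3x. Subtract (3x)·D = 6x² + 6x. Remainder: −7.

R(x) = −7, so D(x) is not a factor of P(x). no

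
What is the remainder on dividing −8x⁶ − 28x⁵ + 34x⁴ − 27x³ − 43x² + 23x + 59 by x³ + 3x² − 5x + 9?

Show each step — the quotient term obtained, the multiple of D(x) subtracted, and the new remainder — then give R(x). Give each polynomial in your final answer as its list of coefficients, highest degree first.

Step 1: lead(−8x⁶ − 28x⁵ + 34x⁴ − 27x³ − 43x² + 23x + 59) ÷ lead(D) = −8x⁶ ÷ x³ = −8x³. Subtract (−8x³)·D = −8x⁶ − 24x⁵ + 40x⁴ − 72x³. Remainder: −4x⁵ − 6x⁴ + 45x³ − 43x² + 23x + 59.
Step 2: lead(−4x⁵ − 6x⁴ + 45x³ − 43x² + 23x + 59) ÷ lead(D) = −4x⁵ ÷ x³ = −4x². Subtract (−4x²)·D = −4x⁵ − 12x⁴ + 20x³ − 36x². Remainder: 6x⁴ + 25x³ − 7x² + 23x + 59.
Step 3: lead(6x⁴ + 25x³ − 7x² + 23x + 59) ÷ lead(D) = 6x⁴ ÷ x³ = 6x. Subtract (6x)·D = 6x⁴ + 18x³ − 30x² + 54x. Remainder: 7x³ + 23x² − 31x + 59.
Step 4: lead(7x³ + 23x² − 31x + 59) ÷ lead(D) = 7x³ ÷ x³ = 7. Subtract (7)·D = 7x³ + 21x² − 35x + 63. Remainder: 2x² + 4x − 4.

R = [2, 4, -4]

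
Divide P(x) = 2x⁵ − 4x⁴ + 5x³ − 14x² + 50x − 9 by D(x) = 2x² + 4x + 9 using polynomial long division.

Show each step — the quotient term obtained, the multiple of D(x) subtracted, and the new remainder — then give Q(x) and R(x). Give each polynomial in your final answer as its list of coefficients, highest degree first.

Q = [1, -4, 6, -1]; R = [0]

Step 1: lead(2x⁵ − 4x⁴ + 5x³ − 14x² + 50x − 9) ÷ lead(D) = 2x⁵ ÷ 2x² = x³. Subtract (x³)·D = 2x⁵ + 4x⁴ + 9x³. Remainder: −8x⁴ − 4x³ − 14x² + 50x − 9.
Step 2: lead(−8x⁴ − 4x³ − 14x² + 50x − 9) ÷ lead(D) = −8x⁴ ÷ 2x² = −4x². Subtract (−4x²)·D = −8x⁴ − 16x³ − 36x². Remainder: 12x³ + 22x² + 50x − 9.
Step 3: lead(12x³ + 22x² + 50x − 9) ÷ lead(D) = 12x³ ÷ 2x² = 6x. Subtract (6x)·D = 12x³ + 24x² + 54x. Remainder: −2x² − 4x − 9.
Step 4: lead(−2x² − 4x − 9) ÷ lead(D) = −2x² ÷ 2x² = −1. Subtract (−1)·D = −2x² − 4x − 9. Remainder: 0.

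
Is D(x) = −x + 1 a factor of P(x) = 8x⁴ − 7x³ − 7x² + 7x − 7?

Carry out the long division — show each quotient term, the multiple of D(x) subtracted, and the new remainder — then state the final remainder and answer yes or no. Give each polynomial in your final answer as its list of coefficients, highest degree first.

Step 1: lead(8x⁴ − 7x³ − 7x² + 7x − 7) ÷ lead(D) = 8x⁴ ÷ −x = −8x³. Subtract (−8x³)·D = 8x⁴ − 8x³. Remainder: x³ − 7x² + 7x − 7.
Step 2: lead(x³ − 7x² + 7x − 7) ÷ lead(D) = x³ ÷ −x = −x². Subtract (−x²)·D = x³ − x². Remainder: −6x² + 7x − 7.
Step 3: lead(−6x² + 7x − 7) ÷ lead(D) = −6x² ÷ −x = 6x. Subtract (6x)·D = −6x² + 6x. Remainder: x − 7.
Step 4: lead(x − 7) ÷ lead(D) = x ÷ −x = −1. Subtract (−1)·D = x − 1. Remainder: −6.

R = [-6], so D(x) is not a factor of P(x). no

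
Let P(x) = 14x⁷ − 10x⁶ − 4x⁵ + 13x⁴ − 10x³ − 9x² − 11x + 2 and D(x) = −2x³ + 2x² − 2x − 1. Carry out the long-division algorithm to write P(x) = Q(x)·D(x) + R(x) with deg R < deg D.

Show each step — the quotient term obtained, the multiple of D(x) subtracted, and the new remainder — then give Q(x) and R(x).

Q(x) = −7x⁴ − 2x³ + 7x² + 6x + 5; R(x) = 5x + 7

Step 1: lead(14x⁷ − 10x⁶ − 4x⁵ + 13x⁴ − 10x³ − 9x² − 11x + 2) ÷ lead(D) = 14x⁷ ÷ −2x³ = −7x⁴. Subtract (−7x⁴)·D = 14x⁷ − 14x⁶ + 14x⁵ + 7x⁴. Remainder: 4x⁶ − 18x⁵ + 6x⁴ − 10x³ − 9x² − 11x + 2.
Step 2: lead(4x⁶ − 18x⁵ + 6x⁴ − 10x³ − 9x² − 11x + 2) ÷ lead(D) = 4x⁶ ÷ −2x³ = −2x³. Subtract (−2x³)·D = 4x⁶ − 4x⁵ + 4x⁴ + 2x³. Remainder: −14x⁵ + 2x⁴ − 12x³ − 9x² − 11x + 2.
Step 3: lead(−14x⁵ + 2x⁴ − 12x³ − 9x² − 11x + 2) ÷ lead(D) = −14x⁵ ÷ −2x³ = 7x². Subtract (7x²)·D = −14x⁵ + 14x⁴ − 14x³ − 7x². Remainder: −12x⁴ + 2x³ − 2x² − 11x + 2.
Step 4: lead(−12x⁴ + 2x³ − 2x² − 11x + 2) ÷ lead(D) = −12x⁴ ÷ −2x³ = 6x. Subtract (6x)·D = −12x⁴ + 12x³ − 12x² − 6x. Remainder: −10x³ + 10x² − 5x + 2.
Step 5: lead(−10x³ + 10x² − 5x + 2) ÷ lead(D) = −10x³ ÷ −2x³ = 5. Subtract (5)·D = −10x³ + 10x² − 10x − 5. Remainder: 5x + 7.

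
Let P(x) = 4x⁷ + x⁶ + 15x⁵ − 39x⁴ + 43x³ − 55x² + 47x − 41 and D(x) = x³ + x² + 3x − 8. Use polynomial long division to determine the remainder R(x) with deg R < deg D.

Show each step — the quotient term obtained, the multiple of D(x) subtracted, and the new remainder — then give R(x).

R(x) = −1

Step 1: lead(4x⁷ + x⁶ + 15x⁵ − 39x⁴ + 43x³ − 55x² + 47x − 41) ÷ lead(D) = 4x⁷ ÷ x³ = 4x⁴. Subtract (4x⁴)·D = 4x⁷ + 4x⁶ + 12x⁵ − 32x⁴. Remainder: −3x⁶ + 3x⁵ − 7x⁴ + 43x³ − 55x² + 47x − 41.
Step 2: lead(−3x⁶ + 3x⁵ − 7x⁴ + 43x³ − 55x² + 47x − 41) ÷ lead(D) = −3x⁶ ÷ x³ = −3x³. Subtract (−3x³)·D = −3x⁶ − 3x⁵ − 9x⁴ + 24x³. Remainder: 6x⁵ + 2x⁴ + 19x³ − 55x² + 47x − 41.
Step 3: lead(6x⁵ + 2x⁴ + 19x³ − 55x² + 47x − 41) ÷ lead(D) = 6x⁵ ÷ x³ = 6x². Subtract (6x²)·D = 6x⁵ + 6x⁴ + 18x³ − 48x². Remainder: −4x⁴ + x³ − 7x² + 47x − 41.
Step 4: lead(−4x⁴ + x³ − 7x² + 47x − 41) ÷ lead(D) = −4x⁴ ÷ x³ = −4x. Subtract (−4x)·D = −4x⁴ − 4x³ − 12x² + 32x. Remainder: 5x³ + 5x² + 15x − 41.
Step 5: lead(5x³ + 5x² + 15x − 41) ÷ lead(D) = 5x³ ÷ x³ = 5. Subtract (5)·D = 5x³ + 5x² + 15x − 40. Remainder: −1.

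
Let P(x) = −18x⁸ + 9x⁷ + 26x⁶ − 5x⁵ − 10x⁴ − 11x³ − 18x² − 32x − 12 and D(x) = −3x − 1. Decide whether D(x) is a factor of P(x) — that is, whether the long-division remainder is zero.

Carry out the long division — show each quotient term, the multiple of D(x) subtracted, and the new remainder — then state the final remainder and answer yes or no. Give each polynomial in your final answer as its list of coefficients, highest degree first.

R = [-3], so D(x) is not a factor of P(x). no

Step 1: lead(−18x⁸ + 9x⁷ + 26x⁶ − 5x⁵ − 10x⁴ − 11x³ − 18x² − 32x − 12) ÷ lead(D) = −18x⁸ ÷ −3x = 6x⁷. Subtract (6x⁷)·D = −18x⁸ − 6x⁷. Remainder: 15x⁷ + 26x⁶ − 5x⁵ − 10x⁴ − 11x³ − 18x² − 32x − 12.
Step 2: lead(15x⁷ + 26x⁶ − 5x⁵ − 10x⁴ − 11x³ − 18x² − 32x − 12) ÷ lead(D) = 15x⁷ ÷ −3x = −5x⁶. Subtract (−5x⁶)·D = 15x⁷ + 5x⁶. Remainder: 21x⁶ − 5x⁵ − 10x⁴ − 11x³ − 18x² − 32x − 12.
Step 3: lead(21x⁶ − 5x⁵ − 10x⁴ − 11x³ − 18x² − 32x − 12) ÷ lead(D) = 21x⁶ ÷ −3x = −7x⁵. Subtract (−7x⁵)·D = 21x⁶ + 7x⁵. Remainder: −12x⁵ − 10x⁴ − 11x³ − 18x² − 32x − 12.
Step 4: lead(−12x⁵ − 10x⁴ − 11x³ − 18x² − 32x − 12) ÷ lead(D) = −12x⁵ ÷ −3x = 4x⁴. Subtract (4x⁴)·D = −12x⁵ − 4x⁴. Remainder: −6x⁴ − 11x³ − 18x² − 32x − 12.
Step 5: lead(−6x⁴ − 11x³ − 18x² − 32x − 12) ÷ lead(D) = −6x⁴ ÷ −3x = 2x³. Subtract (2x³)·D = −6x⁴ − 2x³. Remainder: −9x³ − 18x² − 32x − 12.
Step 6: lead(−9x³ − 18x² − 32x − 12) ÷ lead(D) = −9x³ ÷ −3x = 3x². Subtract (3x²)·D = −9x³ − 3x². Remainder: −15x² − 32x − 12.
Step 7: lead(−15x² − 32x − 12) ÷ lead(D) = −15x² ÷ −3x = 5x. Subtract (5x)·D = −15x² − 5x. Remainder: −27x − 12.
Step 8: lead(−27x − 12) ÷ lead(D) = −27x ÷ −3x = 9. Subtract (9)·D = −27x − 9. Remainder: −3.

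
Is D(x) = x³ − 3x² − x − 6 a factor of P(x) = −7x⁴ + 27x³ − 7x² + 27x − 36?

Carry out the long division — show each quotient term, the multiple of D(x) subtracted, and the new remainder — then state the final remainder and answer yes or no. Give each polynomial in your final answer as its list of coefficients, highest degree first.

Step 1: lead(−7x⁴ + 27x³ − 7x² + 27x − 36) ÷ lead(D) = −7x⁴ ÷ x³ = −7x. Subtract (−7x)·D = −7x⁴ + 21x³ + 7x² + 42x. Remainder: 6x³ − 14x² − 15x − 36.
Step 2: lead(6x³ − 14x² − 15x − 36) ÷ lead(D) = 6x³ ÷ x³ = 6. Subtract (6)·D = 6x³ − 18x² − 6x − 36. Remainder: 4x² − 9x.

R = [4, -9, 0], so D(x) is not a factor of P(x). no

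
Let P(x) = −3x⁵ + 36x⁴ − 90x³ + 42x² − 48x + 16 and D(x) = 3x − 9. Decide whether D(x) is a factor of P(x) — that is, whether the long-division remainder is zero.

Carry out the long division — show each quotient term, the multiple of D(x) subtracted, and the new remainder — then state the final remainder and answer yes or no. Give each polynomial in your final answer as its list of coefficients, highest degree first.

Step 1: lead(−3x⁵ + 36x⁴ − 90x³ + 42x² − 48x + 16) ÷ lead(D) = −3x⁵ ÷ 3x = −x⁴. Subtract (−x⁴)·D = −3x⁵ + 9x⁴. Remainder: 27x⁴ − 90x³ + 42x² − 48x + 16.
Step 2: lead(27x⁴ − 90x³ + 42x² − 48x + 16) ÷ lead(D) = 27x⁴ ÷ 3x = 9x³. Subtract (9x³)·D = 27x⁴ − 81x³. Remainder: −9x³ + 42x² − 48x + 16.
Step 3: lead(−9x³ + 42x² − 48x + 16) ÷ lead(D) = −9x³ ÷ 3x = −3x². Subtract (−3x²)·D = −9x³ + 27x². Remainder: 15x² − 48x + 16.
Step 4: lead(15x² − 48x + 16) ÷ lead(D) = 15x² ÷ 3x = 5x. Subtract (5x)·D = 15x² − 45x. Remainder: −3x + 16.
Step 5: lead(−3x + 16) ÷ lead(D) = −3x ÷ 3x = −1. Subtract (−1)·D = −3x + 9. Remainder: 7.

R = [7], so D(x) is not a factor of P(x). no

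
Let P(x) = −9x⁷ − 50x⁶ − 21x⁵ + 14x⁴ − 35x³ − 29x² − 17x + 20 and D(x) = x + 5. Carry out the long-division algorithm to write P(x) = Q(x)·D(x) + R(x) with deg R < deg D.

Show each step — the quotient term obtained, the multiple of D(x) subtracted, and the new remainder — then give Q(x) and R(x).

Q(x) = −9x⁶ − 5x⁵ + 4x⁴ − 6x³ − 5x² − 4x + 3; R(x) = 5

Step 1: lead(−9x⁷ − 50x⁶ − 21x⁵ + 14x⁴ − 35x³ − 29x² − 17x + 20) ÷ lead(D) = −9x⁷ ÷ x = −9x⁶. Subtract (−9x⁶)·D = −9x⁷ − 45x⁶. Remainder: −5x⁶ − 21x⁵ + 14x⁴ − 35x³ − 29x² − 17x + 20.
Step 2: lead(−5x⁶ − 21x⁵ + 14x⁴ − 35x³ − 29x² − 17x + 20) ÷ lead(D) = −5x⁶ ÷ x = −5x⁵. Subtract (−5x⁵)·D = −5x⁶ − 25x⁵. Remainder: 4x⁵ + 14x⁴ − 35x³ − 29x² − 17x + 20.
Step 3: lead(4x⁵ + 14x⁴ − 35x³ − 29x² − 17x + 20) ÷ lead(D) = 4x⁵ ÷ x = 4x⁴. Subtract (4x⁴)·D = 4x⁵ + 20x⁴. Remainder: −6x⁴ − 35x³ − 29x² − 17x + 20.
Step 4: lead(−6x⁴ − 35x³ − 29x² − 17x + 20) ÷ lead(D) = −6x⁴ ÷ x = −6x³. Subtract (−6x³)·D = −6x⁴ − 30x³. Remainder: −5x³ − 29x² − 17x + 20.
Step 5: lead(−5x³ − 29x² − 17x + 20) ÷ lead(D) = −5x³ ÷ x = −5x². Subtract (−5x²)·D = −5x³ − 25x². Remainder: −4x² − 17x + 20.
Step 6: lead(−4x² − 17x + 20) ÷ lead(D) = −4x² ÷ x = −4x. Subtract (−4x)·D = −4x² − 20x. Remainder: 3x + 20.
Step 7: lead(3x + 20) ÷ lead(D) = 3x ÷ x = 3. Subtract (3)·D = 3x + 15. Remainder: 5.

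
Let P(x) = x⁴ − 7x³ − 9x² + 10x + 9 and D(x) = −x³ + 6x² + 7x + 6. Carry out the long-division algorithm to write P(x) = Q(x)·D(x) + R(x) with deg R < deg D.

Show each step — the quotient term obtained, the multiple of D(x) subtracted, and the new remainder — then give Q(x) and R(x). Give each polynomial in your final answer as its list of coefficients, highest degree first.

Step 1: lead(x⁴ − 7x³ − 9x² + 10x + 9) ÷ lead(D) = x⁴ ÷ −x³ = −x. Subtract (−x)·D = x⁴ − 6x³ − 7x² − 6x. Remainder: −x³ − 2x² + 16x + 9.
Step 2: lead(−x³ − 2x² + 16x + 9) ÷ lead(D) = −x³ ÷ −x³ = 1. Subtract (1)·D = −x³ + 6x² + 7x + 6. Remainder: −8x² + 9x + 3.

Q = [-1, 1]; R = [-8, 9, 3]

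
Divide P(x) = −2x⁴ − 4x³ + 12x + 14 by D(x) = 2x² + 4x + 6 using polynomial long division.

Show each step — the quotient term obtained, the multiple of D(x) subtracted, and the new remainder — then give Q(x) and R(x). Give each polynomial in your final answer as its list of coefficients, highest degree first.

Q = [-1, 0, 3]; R = [-4]

Step 1: lead(−2x⁴ − 4x³ + 12x + 14) ÷ lead(D) = −2x⁴ ÷ 2x² = −x². Subtract (−x²)·D = −2x⁴ − 4x³ − 6x². Remainder: 6x² + 12x + 14.
Step 2: lead(6x² + 12x + 14) ÷ lead(D) = 6x² ÷ 2x² = 3. Subtract (3)·D = 6x² + 12x + 18. Remainder: −4.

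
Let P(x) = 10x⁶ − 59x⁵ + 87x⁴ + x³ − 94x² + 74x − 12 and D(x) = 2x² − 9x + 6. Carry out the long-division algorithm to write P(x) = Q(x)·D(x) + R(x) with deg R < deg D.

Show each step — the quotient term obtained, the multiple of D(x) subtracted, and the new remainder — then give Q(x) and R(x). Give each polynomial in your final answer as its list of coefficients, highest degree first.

Step 1: lead(10x⁶ − 59x⁵ + 87x⁴ + x³ − 94x² + 74x − 12) ÷ lead(D) = 10x⁶ ÷ 2x² = 5x⁴. Subtract (5x⁴)·D = 10x⁶ − 45x⁵ + 30x⁴. Remainder: −14x⁵ + 57x⁴ + x³ − 94x² + 74x − 12.
Step 2: lead(−14x⁵ + 57x⁴ + x³ − 94x² + 74x − 12) ÷ lead(D) = −14x⁵ ÷ 2x² = −7x³. Subtract (−7x³)·D = −14x⁵ + 63x⁴ − 42x³. Remainder: −6x⁴ + 43x³ − 94x² + 74x − 12.
Step 3: lead(−6x⁴ + 43x³ − 94x² + 74x − 12) ÷ lead(D) = −6x⁴ ÷ 2x² = −3x². Subtract (−3x²)·D = −6x⁴ + 27x³ − 18x². Remainder: 16x³ − 76x² + 74x − 12.
Step 4: lead(16x³ − 76x² + 74x − 12) ÷ lead(D) = 16x³ ÷ 2x² = 8x. Subtract (8x)·D = 16x³ − 72x² + 48x. Remainder: −4x² + 26x − 12.
Step 5: lead(−4x² + 26x − 12) ÷ lead(D) = −4x² ÷ 2x² = −2. Subtract (−2)·D = −4x² + 18x − 12. Remainder: 8x.

Q = [5, -7, -3, 8, -2]; R = [8, 0]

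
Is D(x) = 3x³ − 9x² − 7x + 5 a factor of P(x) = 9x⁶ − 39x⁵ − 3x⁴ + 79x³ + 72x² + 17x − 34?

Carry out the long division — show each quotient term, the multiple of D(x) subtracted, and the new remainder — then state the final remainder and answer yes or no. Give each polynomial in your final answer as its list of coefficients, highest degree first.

Step 1: lead(9x⁶ − 39x⁵ − 3x⁴ + 79x³ + 72x² + 17x − 34) ÷ lead(D) = 9x⁶ ÷ 3x³ = 3x³. Subtract (3x³)·D = 9x⁶ − 27x⁵ − 21x⁴ + 15x³. Remainder: −12x⁵ + 18x⁴ + 64x³ + 72x² + 17x − 34.
Step 2: lead(−12x⁵ + 18x⁴ + 64x³ + 72x² + 17x − 34) ÷ lead(D) = −12x⁵ ÷ 3x³ = −4x². Subtract (−4x²)·D = −12x⁵ + 36x⁴ + 28x³ − 20x². Remainder: −18x⁴ + 36x³ + 92x² + 17x − 34.
Step 3: lead(−18x⁴ + 36x³ + 92x² + 17x − 34) ÷ lead(D) = −18x⁴ ÷ 3x³ = −6x. Subtract (−6x)·D = −18x⁴ + 54x³ + 42x² − 30x. Remainder: −18x³ + 50x² + 47x − 34.
Step 4: lead(−18x³ + 50x² + 47x − 34) ÷ lead(D) = −18x³ ÷ 3x³ = −6. Subtract (−6)·D = −18x³ + 54x² + 42x − 30. Remainder: −4x² + 5x − 4.

R = [-4, 5, -4], so D(x) is not a factor of P(x). no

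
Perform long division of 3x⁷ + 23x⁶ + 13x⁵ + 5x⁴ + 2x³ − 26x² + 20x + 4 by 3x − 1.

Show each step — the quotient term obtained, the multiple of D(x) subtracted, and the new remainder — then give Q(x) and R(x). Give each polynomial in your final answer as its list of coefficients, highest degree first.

Q = [1, 8, 7, 4, 2, -8, 4]; R = [8]

Step 1: lead(3x⁷ + 23x⁶ + 13x⁵ + 5x⁴ + 2x³ − 26x² + 20x + 4) ÷ lead(D) = 3x⁷ ÷ 3x = x⁶. Subtract (x⁶)·D = 3x⁷ − x⁶. Remainder: 24x⁶ + 13x⁵ + 5x⁴ + 2x³ − 26x² + 20x + 4.
Step 2: lead(24x⁶ + 13x⁵ + 5x⁴ + 2x³ − 26x² + 20x + 4) ÷ lead(D) = 24x⁶ ÷ 3x = 8x⁵. Subtract (8x⁵)·D = 24x⁶ − 8x⁵. Remainder: 21x⁵ + 5x⁴ + 2x³ − 26x² + 20x + 4.
Step 3: lead(21x⁵ + 5x⁴ + 2x³ − 26x² + 20x + 4) ÷ lead(D) = 21x⁵ ÷ 3x = 7x⁴. Subtract (7x⁴)·D = 21x⁵ − 7x⁴. Remainder: 12x⁴ + 2x³ − 26x² + 20x + 4.
Step 4: lead(12x⁴ + 2x³ − 26x² + 20x + 4) ÷ lead(D) = 12x⁴ ÷ 3x = 4x³. Subtract (4x³)·D = 12x⁴ − 4x³. Remainder: 6x³ − 26x² + 20x + 4.
Step 5: lead(6x³ − 26x² + 20x + 4) ÷ lead(D) = 6x³ ÷ 3x = 2x². Subtract (2x²)·D = 6x³ − 2x². Remainder: −24x² + 20x + 4.
Step 6: lead(−24x² + 20x + 4) ÷ lead(D) = −24x² ÷ 3x = −8x. Subtract (−8x)·D = −24x² + 8x. Remainder: 12x + 4.
Step 7: lead(12x + 4) ÷ lead(D) = 12x ÷ 3x = 4. Subtract (4)·D = 12x − 4. Remainder: 8.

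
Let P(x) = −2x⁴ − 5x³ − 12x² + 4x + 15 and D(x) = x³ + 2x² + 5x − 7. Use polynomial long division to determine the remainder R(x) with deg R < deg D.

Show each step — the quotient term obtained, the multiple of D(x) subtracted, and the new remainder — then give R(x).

Step 1: lead(−2x⁴ − 5x³ − 12x² + 4x + 15) ÷ lead(D) = −2x⁴ ÷ x³ = −2x. Subtract (−2x)·D = −2x⁴ − 4x³ − 10x² + 14x. Remainder: −x³ − 2x² − 10x + 15.
Step 2: lead(−x³ − 2x² − 10x + 15) ÷ lead(D) = −x³ ÷ x³ = −1. Subtract (−1)·D = −x³ − 2x² − 5x + 7. Remainder: −5x + 8.

R(x) = −5x + 8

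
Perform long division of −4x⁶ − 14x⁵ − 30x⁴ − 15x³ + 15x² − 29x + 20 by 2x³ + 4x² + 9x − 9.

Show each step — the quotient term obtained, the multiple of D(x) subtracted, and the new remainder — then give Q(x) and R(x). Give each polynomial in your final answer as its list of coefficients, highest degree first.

Q = [-2, -3, 0, -3]; R = [-2, -7]

Step 1: lead(−4x⁶ − 14x⁵ − 30x⁴ − 15x³ + 15x² − 29x + 20) ÷ lead(D) = −4x⁶ ÷ 2x³ = −2x³. Subtract (−2x³)·D = −4x⁶ − 8x⁵ − 18x⁴ + 18x³. Remainder: −6x⁵ − 12x⁴ − 33x³ + 15x² − 29x + 20.
Step 2: lead(−6x⁵ − 12x⁴ − 33x³ + 15x² − 29x + 20) ÷ lead(D) = −6x⁵ ÷ 2x³ = −3x². Subtract (−3x²)·D = −6x⁵ − 12x⁴ − 27x³ + 27x². Remainder: −6x³ − 12x² − 29x + 20.
Step 3: lead(−6x³ − 12x² − 29x + 20) ÷ lead(D) = −6x³ ÷ 2x³ = −3. Subtract (−3)·D = −6x³ − 12x² − 27x + 27. Remainder: −2x − 7.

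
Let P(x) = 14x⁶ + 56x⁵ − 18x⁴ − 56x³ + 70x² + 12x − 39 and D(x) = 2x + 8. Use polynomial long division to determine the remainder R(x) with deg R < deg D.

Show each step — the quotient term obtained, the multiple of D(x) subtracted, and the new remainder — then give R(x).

Step 1: lead(14x⁶ + 56x⁵ − 18x⁴ − 56x³ + 70x² + 12x − 39) ÷ lead(D) = 14x⁶ ÷ 2x = 7x⁵. Subtract (7x⁵)·D = 14x⁶ + 56x⁵. Remainder: −18x⁴ − 56x³ + 70x² + 12x − 39.
Step 2: lead(−18x⁴ − 56x³ + 70x² + 12x − 39) ÷ lead(D) = −18x⁴ ÷ 2x = −9x³. Subtract (−9x³)·D = −18x⁴ − 72x³. Remainder: 16x³ + 70x² + 12x − 39.
Step 3: lead(16x³ + 70x² + 12x − 39) ÷ lead(D) = 16x³ ÷ 2x = 8x². Subtract (8x²)·D = 16x³ + 64x². Remainder: 6x² + 12x − 39.
Step 4: lead(6x² + 12x − 39) ÷ lead(D) = 6x² ÷ 2x = 3x. Subtract (3x)·D = 6x² + 24x. Remainder: −12x − 39.
Step 5: lead(−12x − 39) ÷ lead(D) = −12x ÷ 2x = −6. Subtract (−6)·D = −12x − 48. Remainder: 9.

R(x) = 9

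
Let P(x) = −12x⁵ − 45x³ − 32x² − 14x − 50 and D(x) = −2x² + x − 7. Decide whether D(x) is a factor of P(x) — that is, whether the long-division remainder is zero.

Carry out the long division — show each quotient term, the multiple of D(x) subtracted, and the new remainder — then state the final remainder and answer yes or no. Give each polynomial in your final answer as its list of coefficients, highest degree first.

R = [-1], so D(x) is not a factor of P(x). no

Step 1: lead(−12x⁵ − 45x³ − 32x² − 14x − 50) ÷ lead(D) = −12x⁵ ÷ −2x² = 6x³. Subtract (6x³)·D = −12x⁵ + 6x⁴ − 42x³. Remainder: −6x⁴ − 3x³ − 32x² − 14x − 50.
Step 2: lead(−6x⁴ − 3x³ − 32x² − 14x − 50) ÷ lead(D) = −6x⁴ ÷ −2x² = 3x². Subtract (3x²)·D = −6x⁴ + 3x³ − 21x². Remainder: −6x³ − 11x² − 14x − 50.
Step 3: lead(−6x³ − 11x² − 14x − 50) ÷ lead(D) = −6x³ ÷ −2x² = 3x. Subtract (3x)·D = −6x³ + 3x² − 21x. Remainder: −14x² + 7x − 50.
Step 4: lead(−14x² + 7x − 50) ÷ lead(D) = −14x² ÷ −2x² = 7. Subtract (7)·D = −14x² + 7x − 49. Remainder: −1.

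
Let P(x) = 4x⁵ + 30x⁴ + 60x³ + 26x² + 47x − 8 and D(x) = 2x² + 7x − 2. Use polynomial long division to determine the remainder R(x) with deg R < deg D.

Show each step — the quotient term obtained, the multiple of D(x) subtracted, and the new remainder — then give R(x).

Step 1: lead(4x⁵ + 30x⁴ + 60x³ + 26x² + 47x − 8) ÷ lead(D) = 4x⁵ ÷ 2x² = 2x³. Subtract (2x³)·D = 4x⁵ + 14x⁴ − 4x³. Remainder: 16x⁴ + 64x³ + 26x² + 47x − 8.
Step 2: lead(16x⁴ + 64x³ + 26x² + 47x − 8) ÷ lead(D) = 16x⁴ ÷ 2x² = 8x². Subtract (8x²)·D = 16x⁴ + 56x³ − 16x². Remainder: 8x³ + 42x² + 47x − 8.
Step 3: lead(8x³ + 42x² + 47x − 8) ÷ lead(D) = 8x³ ÷ 2x² = 4x. Subtract (4x)·D = 8x³ + 28x² − 8x. Remainder: 14x² + 55x − 8.
Step 4: lead(14x² + 55x − 8) ÷ lead(D) = 14x² ÷ 2x² = 7. Subtract (7)·D = 14x² + 49x − 14. Remainder: 6x + 6.

R(x) = 6x + 6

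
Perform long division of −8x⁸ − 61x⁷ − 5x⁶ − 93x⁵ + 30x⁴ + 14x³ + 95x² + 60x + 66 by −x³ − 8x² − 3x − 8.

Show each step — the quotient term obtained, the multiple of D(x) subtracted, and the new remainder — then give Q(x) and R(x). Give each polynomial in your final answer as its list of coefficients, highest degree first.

Step 1: lead(−8x⁸ − 61x⁷ − 5x⁶ − 93x⁵ + 30x⁴ + 14x³ + 95x² + 60x + 66) ÷ lead(D) = −8x⁸ ÷ −x³ = 8x⁵. Subtract (8x⁵)·D = −8x⁸ − 64x⁷ − 24x⁶ − 64x⁵. Remainder: 3x⁷ + 19x⁶ − 29x⁵ + 30x⁴ + 14x³ + 95x² + 60x + 66.
Step 2: lead(3x⁷ + 19x⁶ − 29x⁵ + 30x⁴ + 14x³ + 95x² + 60x + 66) ÷ lead(D) = 3x⁷ ÷ −x³ = −3x⁴. Subtract (−3x⁴)·D = 3x⁷ + 24x⁶ + 9x⁵ + 24x⁴. Remainder: −5x⁶ − 38x⁵ + 6x⁴ + 14x³ + 95x² + 60x + 66.
Step 3: lead(−5x⁶ − 38x⁵ + 6x⁴ + 14x³ + 95x² + 60x + 66) ÷ lead(D) = −5x⁶ ÷ −x³ = 5x³. Subtract (5x³)·D = −5x⁶ − 40x⁵ − 15x⁴ − 40x³. Remainder: 2x⁵ + 21x⁴ + 54x³ + 95x² + 60x + 66.
Step 4: lead(2x⁵ + 21x⁴ + 54x³ + 95x² + 60x + 66) ÷ lead(D) = 2x⁵ ÷ −x³ = −2x². Subtract (−2x²)·D = 2x⁵ + 16x⁴ + 6x³ + 16x². Remainder: 5x⁴ + 48x³ + 79x² + 60x + 66.
Step 5: lead(5x⁴ + 48x³ + 79x² + 60x + 66) ÷ lead(D) = 5x⁴ ÷ −x³ = −5x. Subtract (−5x)·D = 5x⁴ + 40x³ + 15x² + 40x. Remainder: 8x³ + 64x² + 20x + 66.
Step 6: lead(8x³ + 64x² + 20x + 66) ÷ lead(D) = 8x³ ÷ −x³ = −8. Subtract (−8)·D = 8x³ + 64x² + 24x + 64. Remainder: −4x + 2.

Q = [8, -3, 5, -2, -5, -8]; R = [-4, 2]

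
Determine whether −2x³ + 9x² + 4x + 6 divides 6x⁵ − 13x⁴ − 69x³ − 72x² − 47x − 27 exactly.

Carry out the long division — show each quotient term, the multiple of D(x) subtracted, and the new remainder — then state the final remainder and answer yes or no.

Step 1: lead(6x⁵ − 13x⁴ − 69x³ − 72x² − 47x − 27) ÷ lead(D) = 6x⁵ ÷ −2x³ = −3x². Subtract (−3x²)·D = 6x⁵ − 27x⁴ − 12x³ − 18x². Remainder: 14x⁴ − 57x³ − 54x² − 47x − 27.
Step 2: lead(14x⁴ − 57x³ − 54x² − 47x − 27) ÷ lead(D) = 14x⁴ ÷ −2x³ = −7x. Subtract (−7x)·D = 14x⁴ − 63x³ − 28x² − 42x. Remainder: 6x³ − 26x² − 5x − 27.
Step 3: lead(6x³ − 26x² − 5x − 27) ÷ lead(D) = 6x³ ÷ −2x³ = −3. Subtract (−3)·D = 6x³ − 27x² − 12x − 18. Remainder: x² + 7x − 9.

R(x) = x² + 7x − 9, so D(x) is not a factor of P(x). no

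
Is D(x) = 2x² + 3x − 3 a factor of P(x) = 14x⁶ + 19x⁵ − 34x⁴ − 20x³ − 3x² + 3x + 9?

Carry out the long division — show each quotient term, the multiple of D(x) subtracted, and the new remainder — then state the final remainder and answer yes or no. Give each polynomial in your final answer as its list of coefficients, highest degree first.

Step 1: lead(14x⁶ + 19x⁵ − 34x⁴ − 20x³ − 3x² + 3x + 9) ÷ lead(D) = 14x⁶ ÷ 2x² = 7x⁴. Subtract (7x⁴)·D = 14x⁶ + 21x⁵ − 21x⁴. Remainder: −2x⁵ − 13x⁴ − 20x³ − 3x² + 3x + 9.
Step 2: lead(−2x⁵ − 13x⁴ − 20x³ − 3x² + 3x + 9) ÷ lead(D) = −2x⁵ ÷ 2x² = −x³. Subtract (−x³)·D = −2x⁵ − 3x⁴ + 3x³. Remainder: −10x⁴ − 23x³ − 3x² + 3x + 9.
Step 3: lead(−10x⁴ − 23x³ − 3x² + 3x + 9) ÷ lead(D) = −10x⁴ ÷ 2x² = −5x². Subtract (−5x²)·D = −10x⁴ − 15x³ + 15x². Remainder: −8x³ − 18x² + 3x + 9.
Step 4: lead(−8x³ − 18x² + 3x + 9) ÷ lead(D) = −8x³ ÷ 2x² = −4x. Subtract (−4x)·D = −8x³ − 12x² + 12x. Remainder: −6x² − 9x + 9.
Step 5: lead(−6x² − 9x + 9) ÷ lead(D) = −6x² ÷ 2x² = −3. Subtract (−3)·D = −6x² − 9x + 9. Remainder: 0.

R = [0], so D(x) is a factor of P(x). yes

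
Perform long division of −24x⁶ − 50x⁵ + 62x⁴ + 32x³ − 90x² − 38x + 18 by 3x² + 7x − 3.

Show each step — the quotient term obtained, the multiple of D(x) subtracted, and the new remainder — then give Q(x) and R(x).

Q(x) = −8x⁴ + 2x³ + 8x² − 6x − 8; R(x) = −6

Step 1: lead(−24x⁶ − 50x⁵ + 62x⁴ + 32x³ − 90x² − 38x + 18) ÷ lead(D) = −24x⁶ ÷ 3x² = −8x⁴. Subtract (−8x⁴)·D = −24x⁶ − 56x⁵ + 24x⁴. Remainder: 6x⁵ + 38x⁴ + 32x³ − 90x² − 38x + 18.
Step 2: lead(6x⁵ + 38x⁴ + 32x³ − 90x² − 38x + 18) ÷ lead(D) = 6x⁵ ÷ 3x² = 2x³. Subtract (2x³)·D = 6x⁵ + 14x⁴ − 6x³. Remainder: 24x⁴ + 38x³ − 90x² − 38x + 18.
Step 3: lead(24x⁴ + 38x³ − 90x² − 38x + 18) ÷ lead(D) = 24x⁴ ÷ 3x² = 8x². Subtract (8x²)·D = 24x⁴ + 56x³ − 24x². Remainder: −18x³ − 66x² − 38x + 18.
Step 4: lead(−18x³ − 66x² − 38x + 18) ÷ lead(D) = −18x³ ÷ 3x² = −6x. Subtract (−6x)·D = −18x³ − 42x² + 18x. Remainder: −24x² − 56x + 18.
Step 5: lead(−24x² − 56x + 18) ÷ lead(D) = −24x² ÷ 3x² = −8. Subtract (−8)·D = −24x² − 56x + 24. Remainder: −6.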